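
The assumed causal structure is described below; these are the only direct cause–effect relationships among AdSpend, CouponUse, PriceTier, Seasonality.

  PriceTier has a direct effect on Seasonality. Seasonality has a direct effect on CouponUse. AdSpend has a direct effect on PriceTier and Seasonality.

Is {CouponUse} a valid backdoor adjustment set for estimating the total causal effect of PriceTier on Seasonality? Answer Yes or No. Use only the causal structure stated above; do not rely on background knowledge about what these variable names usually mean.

Backdoor paths from PriceTier to Seasonality (paths whose first edge points into PriceTier):
  P1: PriceTier <- AdSpend -> Seasonality
Condition 1 (no descendant of PriceTier in the set): FAILS — CouponUse is a descendant of PriceTier.
Condition 2 (every backdoor path blocked by {CouponUse}):
  P1: open — no interior node is in the conditioning set.
{CouponUse} does not satisfy the backdoor criterion.

No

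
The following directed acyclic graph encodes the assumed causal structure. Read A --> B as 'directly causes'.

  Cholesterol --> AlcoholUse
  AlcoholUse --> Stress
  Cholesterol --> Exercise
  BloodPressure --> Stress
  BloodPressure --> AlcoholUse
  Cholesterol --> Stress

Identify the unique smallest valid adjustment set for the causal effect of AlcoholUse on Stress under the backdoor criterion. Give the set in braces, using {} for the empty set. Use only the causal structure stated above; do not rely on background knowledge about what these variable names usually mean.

{BloodPressure, Cholesterol}

Variables eligible for adjustment (non-descendants of AlcoholUse, excluding AlcoholUse and Stress): {BloodPressure, Cholesterol, Exercise}.
Backdoor paths from AlcoholUse to Stress:
  P1: AlcoholUse <- Cholesterol -> Stress
  P2: AlcoholUse <- BloodPressure -> Stress
The empty set is not sufficient: P1 (AlcoholUse <- Cholesterol -> Stress) has no collider blocking it and no conditioned non-collider, so it is open.
Try {BloodPressure, Cholesterol}:
  P1: blocked at fork node Cholesterol ∈ conditioning set.
  P2: blocked at fork node BloodPressure ∈ conditioning set.
{BloodPressure, Cholesterol} contains no descendant of AlcoholUse and blocks every backdoor path.
Every element of {BloodPressure, Cholesterol} is needed (dropping BloodPressure leaves P2 open; dropping Cholesterol leaves P1 open), so no proper subset is valid.
Among all size-2 subsets of the eligible variables, only {BloodPressure, Cholesterol} blocks every backdoor path, so it is the unique smallest valid adjustment set.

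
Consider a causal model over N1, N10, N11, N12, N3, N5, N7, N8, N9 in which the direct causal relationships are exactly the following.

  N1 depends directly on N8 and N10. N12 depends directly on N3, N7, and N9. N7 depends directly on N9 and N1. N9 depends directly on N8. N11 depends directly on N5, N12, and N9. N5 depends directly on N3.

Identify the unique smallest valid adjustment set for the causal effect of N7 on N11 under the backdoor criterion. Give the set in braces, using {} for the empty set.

{N9}

Variables eligible for adjustment (non-descendants of N7, excluding N7 and N11): {N1, N10, N3, N5, N8, N9}.
Backdoor paths from N7 to N11:
  P1: N7 <- N1 <- N8 -> N9 -> N12 <- N3 -> N5 -> N11
  P2: N7 <- N1 <- N8 -> N9 -> N12 -> N11
  P3: N7 <- N1 <- N8 -> N9 -> N11
  P4: N7 <- N9 -> N12 <- N3 -> N5 -> N11
  P5: N7 <- N9 -> N12 -> N11
  P6: N7 <- N9 -> N11
The empty set is not sufficient: P2 (N7 <- N1 <- N8 -> N9 -> N12 -> N11) has no collider blocking it and no conditioned non-collider, so it is open.
Try {N9}:
  P1: blocked at chain node N9 ∈ conditioning set.
  P2: blocked at chain node N9 ∈ conditioning set.
  P3: blocked at chain node N9 ∈ conditioning set.
  P4: blocked at fork node N9 ∈ conditioning set.
  P5: blocked at fork node N9 ∈ conditioning set.
  P6: blocked at fork node N9 ∈ conditioning set.
{N9} contains no descendant of N7 and blocks every backdoor path.
No other singleton works — e.g. {N10} leaves P2 open — so {N9} is the unique smallest valid adjustment set.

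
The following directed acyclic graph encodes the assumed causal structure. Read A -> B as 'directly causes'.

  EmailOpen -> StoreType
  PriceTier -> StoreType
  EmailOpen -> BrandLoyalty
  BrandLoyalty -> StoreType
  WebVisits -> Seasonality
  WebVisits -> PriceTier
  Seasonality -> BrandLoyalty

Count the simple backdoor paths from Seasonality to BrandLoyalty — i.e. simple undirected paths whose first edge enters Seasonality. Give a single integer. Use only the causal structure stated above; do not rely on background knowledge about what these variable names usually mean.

2

A backdoor path from Seasonality to BrandLoyalty is any simple undirected path whose first edge points into Seasonality (i.e. leaves Seasonality via a parent).
Parents of Seasonality: {WebVisits}.
Enumerating:
  P1: Seasonality <- WebVisits -> PriceTier -> StoreType <- EmailOpen -> BrandLoyalty
  P2: Seasonality <- WebVisits -> PriceTier -> StoreType <- BrandLoyalty
That exhausts the simple backdoor paths. Count: 2.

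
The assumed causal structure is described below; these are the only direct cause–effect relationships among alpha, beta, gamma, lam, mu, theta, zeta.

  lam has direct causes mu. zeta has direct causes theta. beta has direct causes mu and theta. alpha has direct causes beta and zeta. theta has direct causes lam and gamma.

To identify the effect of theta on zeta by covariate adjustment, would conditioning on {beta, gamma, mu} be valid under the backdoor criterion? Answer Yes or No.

No

Backdoor paths from theta to zeta (paths whose first edge points into theta):
  P1: theta <- lam <- mu -> beta -> alpha <- zeta
Condition 1 (no descendant of theta in the set): FAILS — beta is a descendant of theta.
Condition 2 (every backdoor path blocked by {beta, gamma, mu}):
  P1: blocked at fork node mu ∈ conditioning set.
{beta, gamma, mu} does not satisfy the backdoor criterion.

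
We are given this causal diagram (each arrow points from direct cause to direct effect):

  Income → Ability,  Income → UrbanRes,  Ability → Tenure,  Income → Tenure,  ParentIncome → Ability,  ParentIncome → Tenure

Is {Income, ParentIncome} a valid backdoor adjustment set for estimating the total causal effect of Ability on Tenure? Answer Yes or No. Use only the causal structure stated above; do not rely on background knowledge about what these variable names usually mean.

Backdoor paths from Ability to Tenure (paths whose first edge points into Ability):
  P1: Ability <- Income -> Tenure
  P2: Ability <- ParentIncome -> Tenure
Condition 1 (no descendant of Ability in the set): holds — descendants of Ability are {Tenure}; none are in {Income, ParentIncome}.
Condition 2 (every backdoor path blocked by {Income, ParentIncome}):
  P1: blocked at fork node Income ∈ conditioning set.
  P2: blocked at fork node ParentIncome ∈ conditioning set.
{Income, ParentIncome} satisfies the backdoor criterion.

Yes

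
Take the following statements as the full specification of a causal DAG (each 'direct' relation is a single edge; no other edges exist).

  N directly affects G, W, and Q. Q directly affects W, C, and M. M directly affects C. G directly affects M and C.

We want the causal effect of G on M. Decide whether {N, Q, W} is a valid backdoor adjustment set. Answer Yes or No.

Backdoor paths from G to M (paths whose first edge points into G):
  P1: G <- N -> Q -> M
  P2: G <- N -> Q -> C <- M
  P3: G <- N -> W <- Q -> M
  P4: G <- N -> W <- Q -> C <- M
Condition 1 (no descendant of G in the set): holds — descendants of G are {C, M}; none are in {N, Q, W}.
Condition 2 (every backdoor path blocked by {N, Q, W}):
  P1: blocked at fork node N ∈ conditioning set.
  P2: blocked at fork node N ∈ conditioning set.
  P3: blocked at fork node N ∈ conditioning set.
  P4: blocked at fork node N ∈ conditioning set.
{N, Q, W} satisfies the backdoor criterion.

Yes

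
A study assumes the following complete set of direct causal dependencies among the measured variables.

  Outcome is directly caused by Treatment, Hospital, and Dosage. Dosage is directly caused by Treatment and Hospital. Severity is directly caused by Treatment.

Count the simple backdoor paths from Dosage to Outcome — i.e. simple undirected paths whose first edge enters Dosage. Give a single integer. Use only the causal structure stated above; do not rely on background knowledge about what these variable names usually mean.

A backdoor path from Dosage to Outcome is any simple undirected path whose first edge points into Dosage (i.e. leaves Dosage via a parent).
Parents of Dosage: {Hospital, Treatment}.
Enumerating:
  P1: Dosage <- Treatment -> Outcome
  P2: Dosage <- Hospital -> Outcome
That exhausts the simple backdoor paths. Count: 2.

2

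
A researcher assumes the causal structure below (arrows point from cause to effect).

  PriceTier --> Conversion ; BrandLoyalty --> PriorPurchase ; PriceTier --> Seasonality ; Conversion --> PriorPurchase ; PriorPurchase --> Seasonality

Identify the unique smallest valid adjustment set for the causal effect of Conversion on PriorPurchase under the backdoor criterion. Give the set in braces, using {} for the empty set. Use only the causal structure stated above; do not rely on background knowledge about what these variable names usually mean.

Variables eligible for adjustment (non-descendants of Conversion, excluding Conversion and PriorPurchase): {BrandLoyalty, PriceTier}.
Backdoor paths from Conversion to PriorPurchase:
  P1: Conversion <- PriceTier -> Seasonality <- PriorPurchase
Each backdoor path contains an unconditioned collider, so every path is already blocked with the empty conditioning set:
  P1: blocked at collider Seasonality (neither it nor any descendant is in the conditioning set).
The empty set is therefore the unique smallest valid set.

{}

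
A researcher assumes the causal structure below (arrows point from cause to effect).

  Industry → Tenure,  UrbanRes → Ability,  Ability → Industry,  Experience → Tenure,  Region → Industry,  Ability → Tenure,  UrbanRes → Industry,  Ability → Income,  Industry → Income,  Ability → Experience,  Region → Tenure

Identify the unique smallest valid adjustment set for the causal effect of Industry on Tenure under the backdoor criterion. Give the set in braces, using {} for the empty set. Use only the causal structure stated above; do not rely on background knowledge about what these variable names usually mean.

Variables eligible for adjustment (non-descendants of Industry, excluding Industry and Tenure): {Ability, Experience, Region, UrbanRes}.
Backdoor paths from Industry to Tenure:
  P1: Industry <- Region -> Tenure
  P2: Industry <- UrbanRes -> Ability -> Experience -> Tenure
  P3: Industry <- UrbanRes -> Ability -> Tenure
  P4: Industry <- Ability -> Experience -> Tenure
  P5: Industry <- Ability -> Tenure
The empty set is not sufficient: P1 (Industry <- Region -> Tenure) has no collider blocking it and no conditioned non-collider, so it is open.
Try {Ability, Region}:
  P1: blocked at fork node Region ∈ conditioning set.
  P2: blocked at chain node Ability ∈ conditioning set.
  P3: blocked at chain node Ability ∈ conditioning set.
  P4: blocked at fork node Ability ∈ conditioning set.
  P5: blocked at fork node Ability ∈ conditioning set.
{Ability, Region} contains no descendant of Industry and blocks every backdoor path.
Every element of {Ability, Region} is needed (dropping Ability leaves P2 open; dropping Region leaves P1 open), so no proper subset is valid.
Among all size-2 subsets of the eligible variables, only {Ability, Region} blocks every backdoor path, so it is the unique smallest valid adjustment set.

{Ability, Region}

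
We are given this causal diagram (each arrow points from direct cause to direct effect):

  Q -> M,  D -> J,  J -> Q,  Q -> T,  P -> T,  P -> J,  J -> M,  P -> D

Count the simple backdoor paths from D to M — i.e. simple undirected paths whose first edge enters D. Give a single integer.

4

A backdoor path from D to M is any simple undirected path whose first edge points into D (i.e. leaves D via a parent).
Parents of D: {P}.
Enumerating:
  P1: D <- P -> J -> Q -> M
  P2: D <- P -> J -> M
  P3: D <- P -> T <- Q <- J -> M
  P4: D <- P -> T <- Q -> M
That exhausts the simple backdoor paths. Count: 4.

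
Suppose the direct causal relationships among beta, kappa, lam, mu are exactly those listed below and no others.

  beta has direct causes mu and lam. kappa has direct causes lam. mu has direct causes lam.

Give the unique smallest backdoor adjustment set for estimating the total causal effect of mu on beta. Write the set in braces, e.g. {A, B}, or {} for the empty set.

Variables eligible for adjustment (non-descendants of mu, excluding mu and beta): {kappa, lam}.
Backdoor paths from mu to beta:
  P1: mu <- lam -> beta
The empty set is not sufficient: P1 (mu <- lam -> beta) has no collider blocking it and no conditioned non-collider, so it is open.
Try {lam}:
  P1: blocked at fork node lam ∈ conditioning set.
{lam} contains no descendant of mu and blocks every backdoor path.
No other singleton works — e.g. {kappa} leaves P1 open — so {lam} is the unique smallest valid adjustment set.

{lam}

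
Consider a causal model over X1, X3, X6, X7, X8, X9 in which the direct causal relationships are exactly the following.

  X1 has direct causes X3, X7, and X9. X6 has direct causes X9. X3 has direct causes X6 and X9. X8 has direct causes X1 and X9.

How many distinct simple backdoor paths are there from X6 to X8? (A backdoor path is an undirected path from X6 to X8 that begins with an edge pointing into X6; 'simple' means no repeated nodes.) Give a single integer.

3

A backdoor path from X6 to X8 is any simple undirected path whose first edge points into X6 (i.e. leaves X6 via a parent).
Parents of X6: {X9}.
Enumerating:
  P1: X6 <- X9 -> X3 -> X1 -> X8
  P2: X6 <- X9 -> X1 -> X8
  P3: X6 <- X9 -> X8
That exhausts the simple backdoor paths. Count: 3.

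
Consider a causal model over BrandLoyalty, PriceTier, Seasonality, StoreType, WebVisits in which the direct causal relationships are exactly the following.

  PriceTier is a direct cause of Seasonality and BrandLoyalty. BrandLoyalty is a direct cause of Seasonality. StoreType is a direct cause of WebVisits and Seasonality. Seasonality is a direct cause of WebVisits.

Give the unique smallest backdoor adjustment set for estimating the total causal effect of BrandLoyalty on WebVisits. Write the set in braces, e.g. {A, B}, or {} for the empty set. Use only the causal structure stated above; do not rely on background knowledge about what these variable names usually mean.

{PriceTier}

Variables eligible for adjustment (non-descendants of BrandLoyalty, excluding BrandLoyalty and WebVisits): {PriceTier, StoreType}.
Backdoor paths from BrandLoyalty to WebVisits:
  P1: BrandLoyalty <- PriceTier -> Seasonality <- StoreType -> WebVisits
  P2: BrandLoyalty <- PriceTier -> Seasonality -> WebVisits
The empty set is not sufficient: P2 (BrandLoyalty <- PriceTier -> Seasonality -> WebVisits) has no collider blocking it and no conditioned non-collider, so it is open.
Try {PriceTier}:
  P1: blocked at fork node PriceTier ∈ conditioning set.
  P2: blocked at fork node PriceTier ∈ conditioning set.
{PriceTier} contains no descendant of BrandLoyalty and blocks every backdoor path.
No other singleton works — e.g. {StoreType} leaves P2 open — so {PriceTier} is the unique smallest valid adjustment set.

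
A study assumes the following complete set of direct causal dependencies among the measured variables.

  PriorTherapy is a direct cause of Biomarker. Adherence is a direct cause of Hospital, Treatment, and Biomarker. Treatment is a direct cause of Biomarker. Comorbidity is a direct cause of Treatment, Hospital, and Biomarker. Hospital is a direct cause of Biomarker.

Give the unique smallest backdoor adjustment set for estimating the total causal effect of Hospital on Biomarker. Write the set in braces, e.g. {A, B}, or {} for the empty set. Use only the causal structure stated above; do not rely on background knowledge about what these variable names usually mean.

Variables eligible for adjustment (non-descendants of Hospital, excluding Hospital and Biomarker): {Adherence, Comorbidity, PriorTherapy, Treatment}.
Backdoor paths from Hospital to Biomarker:
  P1: Hospital <- Adherence -> Treatment <- Comorbidity -> Biomarker
  P2: Hospital <- Adherence -> Treatment -> Biomarker
  P3: Hospital <- Adherence -> Biomarker
  P4: Hospital <- Comorbidity -> Treatment <- Adherence -> Biomarker
  P5: Hospital <- Comorbidity -> Treatment -> Biomarker
  P6: Hospital <- Comorbidity -> Biomarker
The empty set is not sufficient: P2 (Hospital <- Adherence -> Treatment -> Biomarker) has no collider blocking it and no conditioned non-collider, so it is open.
Try {Adherence, Comorbidity}:
  P1: blocked at fork node Adherence ∈ conditioning set.
  P2: blocked at fork node Adherence ∈ conditioning set.
  P3: blocked at fork node Adherence ∈ conditioning set.
  P4: blocked at fork node Comorbidity ∈ conditioning set.
  P5: blocked at fork node Comorbidity ∈ conditioning set.
  P6: blocked at fork node Comorbidity ∈ conditioning set.
{Adherence, Comorbidity} contains no descendant of Hospital and blocks every backdoor path.
Every element of {Adherence, Comorbidity} is needed (dropping Adherence leaves P2 open; dropping Comorbidity leaves P5 open), so no proper subset is valid.
Among all size-2 subsets of the eligible variables, only {Adherence, Comorbidity} blocks every backdoor path, so it is the unique smallest valid adjustment set.

{Adherence, Comorbidity}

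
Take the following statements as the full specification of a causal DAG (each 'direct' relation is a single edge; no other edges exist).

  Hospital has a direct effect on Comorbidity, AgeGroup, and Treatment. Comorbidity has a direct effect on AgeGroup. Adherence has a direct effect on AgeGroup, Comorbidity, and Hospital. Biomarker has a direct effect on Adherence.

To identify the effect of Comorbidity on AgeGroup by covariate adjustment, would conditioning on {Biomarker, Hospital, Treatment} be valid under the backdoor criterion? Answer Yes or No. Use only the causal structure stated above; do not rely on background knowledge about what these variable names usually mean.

No

Backdoor paths from Comorbidity to AgeGroup (paths whose first edge points into Comorbidity):
  P1: Comorbidity <- Adherence -> Hospital -> AgeGroup
  P2: Comorbidity <- Adherence -> AgeGroup
  P3: Comorbidity <- Hospital <- Adherence -> AgeGroup
  P4: Comorbidity <- Hospital -> AgeGroup
Condition 1 (no descendant of Comorbidity in the set): holds — descendants of Comorbidity are {AgeGroup}; none are in {Biomarker, Hospital, Treatment}.
Condition 2 (every backdoor path blocked by {Biomarker, Hospital, Treatment}):
  P1: blocked at chain node Hospital ∈ conditioning set.
  P2: open — no interior node is in the conditioning set.
  P3: blocked at chain node Hospital ∈ conditioning set.
  P4: blocked at fork node Hospital ∈ conditioning set.
{Biomarker, Hospital, Treatment} does not satisfy the backdoor criterion.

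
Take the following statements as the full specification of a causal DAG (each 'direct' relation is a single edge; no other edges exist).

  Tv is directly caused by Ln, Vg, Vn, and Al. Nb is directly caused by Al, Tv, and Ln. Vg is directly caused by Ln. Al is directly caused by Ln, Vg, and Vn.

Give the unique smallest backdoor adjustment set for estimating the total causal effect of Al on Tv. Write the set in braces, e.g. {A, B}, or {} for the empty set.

{Ln, Vg, Vn}

Variables eligible for adjustment (non-descendants of Al, excluding Al and Tv): {Ln, Vg, Vn}.
Backdoor paths from Al to Tv:
  P1: Al <- Ln -> Vg -> Tv
  P2: Al <- Ln -> Tv
  P3: Al <- Ln -> Nb <- Tv
  P4: Al <- Vn -> Tv
  P5: Al <- Vg <- Ln -> Tv
  P6: Al <- Vg <- Ln -> Nb <- Tv
  P7: Al <- Vg -> Tv
The empty set is not sufficient: P1 (Al <- Ln -> Vg -> Tv) has no collider blocking it and no conditioned non-collider, so it is open.
Try {Ln, Vg, Vn}:
  P1: blocked at fork node Ln ∈ conditioning set.
  P2: blocked at fork node Ln ∈ conditioning set.
  P3: blocked at fork node Ln ∈ conditioning set.
  P4: blocked at fork node Vn ∈ conditioning set.
  P5: blocked at chain node Vg ∈ conditioning set.
  P6: blocked at chain node Vg ∈ conditioning set.
  P7: blocked at fork node Vg ∈ conditioning set.
{Ln, Vg, Vn} contains no descendant of Al and blocks every backdoor path.
Every element of {Ln, Vg, Vn} is needed (dropping Ln leaves P2 open; dropping Vg leaves P7 open; dropping Vn leaves P4 open), so no proper subset is valid.
Among all size-3 subsets of the eligible variables, only {Ln, Vg, Vn} blocks every backdoor path, so it is the unique smallest valid adjustment set.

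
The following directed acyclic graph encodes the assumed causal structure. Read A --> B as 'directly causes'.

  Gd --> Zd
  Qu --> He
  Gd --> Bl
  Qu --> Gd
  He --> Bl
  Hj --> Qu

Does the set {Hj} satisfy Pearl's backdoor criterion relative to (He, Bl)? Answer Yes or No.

No

Backdoor paths from He to Bl (paths whose first edge points into He):
  P1: He <- Qu -> Gd -> Bl
Condition 1 (no descendant of He in the set): holds — descendants of He are {Bl}; none are in {Hj}.
Condition 2 (every backdoor path blocked by {Hj}):
  P1: open — no interior node is in the conditioning set.
{Hj} does not satisfy the backdoor criterion.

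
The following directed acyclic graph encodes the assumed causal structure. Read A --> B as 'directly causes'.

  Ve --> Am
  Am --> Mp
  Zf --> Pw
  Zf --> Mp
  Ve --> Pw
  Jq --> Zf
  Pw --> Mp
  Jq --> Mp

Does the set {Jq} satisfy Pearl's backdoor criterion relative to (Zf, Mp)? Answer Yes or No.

Backdoor paths from Zf to Mp (paths whose first edge points into Zf):
  P1: Zf <- Jq -> Mp
Condition 1 (no descendant of Zf in the set): holds — descendants of Zf are {Mp, Pw}; none are in {Jq}.
Condition 2 (every backdoor path blocked by {Jq}):
  P1: blocked at fork node Jq ∈ conditioning set.
{Jq} satisfies the backdoor criterion.

Yes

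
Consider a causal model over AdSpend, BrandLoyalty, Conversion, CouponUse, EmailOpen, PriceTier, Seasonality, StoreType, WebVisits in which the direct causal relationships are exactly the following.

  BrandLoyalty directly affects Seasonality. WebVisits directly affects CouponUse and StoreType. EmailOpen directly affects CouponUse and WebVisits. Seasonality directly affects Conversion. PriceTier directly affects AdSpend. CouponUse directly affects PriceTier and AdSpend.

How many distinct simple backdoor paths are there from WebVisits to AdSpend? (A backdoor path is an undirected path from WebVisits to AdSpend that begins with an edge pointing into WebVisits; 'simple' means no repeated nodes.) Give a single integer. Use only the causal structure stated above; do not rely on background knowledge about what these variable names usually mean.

A backdoor path from WebVisits to AdSpend is any simple undirected path whose first edge points into WebVisits (i.e. leaves WebVisits via a parent).
Parents of WebVisits: {EmailOpen}.
Enumerating:
  P1: WebVisits <- EmailOpen -> CouponUse -> PriceTier -> AdSpend
  P2: WebVisits <- EmailOpen -> CouponUse -> AdSpend
That exhausts the simple backdoor paths. Count: 2.

2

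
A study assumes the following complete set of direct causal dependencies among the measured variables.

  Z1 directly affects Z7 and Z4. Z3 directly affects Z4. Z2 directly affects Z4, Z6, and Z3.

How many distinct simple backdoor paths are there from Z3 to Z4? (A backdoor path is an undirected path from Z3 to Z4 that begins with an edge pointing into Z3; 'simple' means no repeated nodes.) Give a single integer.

1

A backdoor path from Z3 to Z4 is any simple undirected path whose first edge points into Z3 (i.e. leaves Z3 via a parent).
Parents of Z3: {Z2}.
Enumerating:
  P1: Z3 <- Z2 -> Z4
That exhausts the simple backdoor paths. Count: 1.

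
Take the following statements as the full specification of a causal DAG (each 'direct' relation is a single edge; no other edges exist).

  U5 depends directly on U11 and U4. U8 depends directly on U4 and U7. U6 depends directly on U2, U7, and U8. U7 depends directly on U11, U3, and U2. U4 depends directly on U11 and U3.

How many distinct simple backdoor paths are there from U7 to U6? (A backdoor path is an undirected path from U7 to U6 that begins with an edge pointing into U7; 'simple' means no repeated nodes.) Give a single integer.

4

A backdoor path from U7 to U6 is any simple undirected path whose first edge points into U7 (i.e. leaves U7 via a parent).
Parents of U7: {U11, U2, U3}.
Enumerating:
  P1: U7 <- U3 -> U4 -> U8 -> U6
  P2: U7 <- U11 -> U4 -> U8 -> U6
  P3: U7 <- U11 -> U5 <- U4 -> U8 -> U6
  P4: U7 <- U2 -> U6
That exhausts the simple backdoor paths. Count: 4.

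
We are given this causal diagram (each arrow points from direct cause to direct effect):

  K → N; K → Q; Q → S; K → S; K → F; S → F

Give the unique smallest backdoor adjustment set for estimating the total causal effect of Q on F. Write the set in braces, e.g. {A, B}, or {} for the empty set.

{K}

Variables eligible for adjustment (non-descendants of Q, excluding Q and F): {K, N}.
Backdoor paths from Q to F:
  P1: Q <- K -> S -> F
  P2: Q <- K -> F
The empty set is not sufficient: P1 (Q <- K -> S -> F) has no collider blocking it and no conditioned non-collider, so it is open.
Try {K}:
  P1: blocked at fork node K ∈ conditioning set.
  P2: blocked at fork node K ∈ conditioning set.
{K} contains no descendant of Q and blocks every backdoor path.
No other singleton works — e.g. {N} leaves P1 open — so {K} is the unique smallest valid adjustment set.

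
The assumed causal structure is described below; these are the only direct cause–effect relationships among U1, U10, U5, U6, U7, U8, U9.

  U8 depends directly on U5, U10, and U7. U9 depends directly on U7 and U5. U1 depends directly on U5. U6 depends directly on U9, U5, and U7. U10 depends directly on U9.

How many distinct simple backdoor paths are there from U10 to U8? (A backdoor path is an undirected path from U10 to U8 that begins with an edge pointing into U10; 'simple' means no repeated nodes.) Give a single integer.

A backdoor path from U10 to U8 is any simple undirected path whose first edge points into U10 (i.e. leaves U10 via a parent).
Parents of U10: {U9}.
Enumerating:
  P1: U10 <- U9 <- U5 -> U6 <- U7 -> U8
  P2: U10 <- U9 <- U5 -> U8
  P3: U10 <- U9 <- U7 -> U6 <- U5 -> U8
  P4: U10 <- U9 <- U7 -> U8
  P5: U10 <- U9 -> U6 <- U5 -> U8
  P6: U10 <- U9 -> U6 <- U7 -> U8
That exhausts the simple backdoor paths. Count: 6.

6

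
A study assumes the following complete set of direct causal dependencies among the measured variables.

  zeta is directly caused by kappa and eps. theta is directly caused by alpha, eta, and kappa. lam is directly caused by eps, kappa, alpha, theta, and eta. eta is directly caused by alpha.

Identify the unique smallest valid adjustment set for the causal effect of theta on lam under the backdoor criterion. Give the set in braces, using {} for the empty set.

{alpha, eta, kappa}

Variables eligible for adjustment (non-descendants of theta, excluding theta and lam): {alpha, eps, eta, kappa, zeta}.
Backdoor paths from theta to lam:
  P1: theta <- alpha -> eta -> lam
  P2: theta <- alpha -> lam
  P3: theta <- eta <- alpha -> lam
  P4: theta <- eta -> lam
  P5: theta <- kappa -> zeta <- eps -> lam
  P6: theta <- kappa -> lam
The empty set is not sufficient: P1 (theta <- alpha -> eta -> lam) has no collider blocking it and no conditioned non-collider, so it is open.
Try {alpha, eta, kappa}:
  P1: blocked at fork node alpha ∈ conditioning set.
  P2: blocked at fork node alpha ∈ conditioning set.
  P3: blocked at chain node eta ∈ conditioning set.
  P4: blocked at fork node eta ∈ conditioning set.
  P5: blocked at fork node kappa ∈ conditioning set.
  P6: blocked at fork node kappa ∈ conditioning set.
{alpha, eta, kappa} contains no descendant of theta and blocks every backdoor path.
Every element of {alpha, eta, kappa} is needed (dropping alpha leaves P2 open; dropping eta leaves P4 open; dropping kappa leaves P6 open), so no proper subset is valid.
Among all size-3 subsets of the eligible variables, only {alpha, eta, kappa} blocks every backdoor path, so it is the unique smallest valid adjustment set.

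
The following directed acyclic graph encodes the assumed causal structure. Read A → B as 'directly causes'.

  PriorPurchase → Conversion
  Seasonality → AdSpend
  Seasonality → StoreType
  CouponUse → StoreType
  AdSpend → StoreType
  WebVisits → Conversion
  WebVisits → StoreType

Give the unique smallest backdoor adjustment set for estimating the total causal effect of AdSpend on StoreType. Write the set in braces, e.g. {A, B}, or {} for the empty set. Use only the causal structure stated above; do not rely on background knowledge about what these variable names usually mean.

{Seasonality}

Variables eligible for adjustment (non-descendants of AdSpend, excluding AdSpend and StoreType): {Conversion, CouponUse, PriorPurchase, Seasonality, WebVisits}.
Backdoor paths from AdSpend to StoreType:
  P1: AdSpend <- Seasonality -> StoreType
The empty set is not sufficient: P1 (AdSpend <- Seasonality -> StoreType) has no collider blocking it and no conditioned non-collider, so it is open.
Try {Seasonality}:
  P1: blocked at fork node Seasonality ∈ conditioning set.
{Seasonality} contains no descendant of AdSpend and blocks every backdoor path.
No other singleton works — e.g. {WebVisits} leaves P1 open — so {Seasonality} is the unique smallest valid adjustment set.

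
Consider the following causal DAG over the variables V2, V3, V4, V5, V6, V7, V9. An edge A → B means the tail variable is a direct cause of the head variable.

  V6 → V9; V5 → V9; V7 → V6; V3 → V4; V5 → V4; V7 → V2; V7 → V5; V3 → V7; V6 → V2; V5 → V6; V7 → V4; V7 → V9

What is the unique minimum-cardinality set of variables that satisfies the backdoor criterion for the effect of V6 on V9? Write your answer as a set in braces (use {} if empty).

Variables eligible for adjustment (non-descendants of V6, excluding V6 and V9): {V3, V4, V5, V7}.
Backdoor paths from V6 to V9:
  P1: V6 <- V7 <- V3 -> V4 <- V5 -> V9
  P2: V6 <- V7 -> V5 -> V9
  P3: V6 <- V7 -> V4 <- V5 -> V9
  P4: V6 <- V7 -> V9
  P5: V6 <- V5 <- V7 -> V9
  P6: V6 <- V5 -> V4 <- V3 -> V7 -> V9
  P7: V6 <- V5 -> V4 <- V7 -> V9
  P8: V6 <- V5 -> V9
The empty set is not sufficient: P2 (V6 <- V7 -> V5 -> V9) has no collider blocking it and no conditioned non-collider, so it is open.
Try {V5, V7}:
  P1: blocked at chain node V7 ∈ conditioning set.
  P2: blocked at fork node V7 ∈ conditioning set.
  P3: blocked at fork node V7 ∈ conditioning set.
  P4: blocked at fork node V7 ∈ conditioning set.
  P5: blocked at chain node V5 ∈ conditioning set.
  P6: blocked at fork node V5 ∈ conditioning set.
  P7: blocked at fork node V5 ∈ conditioning set.
  P8: blocked at fork node V5 ∈ conditioning set.
{V5, V7} contains no descendant of V6 and blocks every backdoor path.
Every element of {V5, V7} is needed (dropping V5 leaves P8 open; dropping V7 leaves P4 open), so no proper subset is valid.
Among all size-2 subsets of the eligible variables, only {V5, V7} blocks every backdoor path, so it is the unique smallest valid adjustment set.

{V5, V7}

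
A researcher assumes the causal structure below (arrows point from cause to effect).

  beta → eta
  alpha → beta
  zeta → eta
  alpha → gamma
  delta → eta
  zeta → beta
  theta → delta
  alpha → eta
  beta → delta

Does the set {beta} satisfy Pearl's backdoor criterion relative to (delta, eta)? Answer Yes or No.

Yes

Backdoor paths from delta to eta (paths whose first edge points into delta):
  P1: delta <- beta <- zeta -> eta
  P2: delta <- beta <- alpha -> eta
  P3: delta <- beta -> eta
Condition 1 (no descendant of delta in the set): holds — descendants of delta are {eta}; none are in {beta}.
Condition 2 (every backdoor path blocked by {beta}):
  P1: blocked at chain node beta ∈ conditioning set.
  P2: blocked at chain node beta ∈ conditioning set.
  P3: blocked at fork node beta ∈ conditioning set.
{beta} satisfies the backdoor criterion.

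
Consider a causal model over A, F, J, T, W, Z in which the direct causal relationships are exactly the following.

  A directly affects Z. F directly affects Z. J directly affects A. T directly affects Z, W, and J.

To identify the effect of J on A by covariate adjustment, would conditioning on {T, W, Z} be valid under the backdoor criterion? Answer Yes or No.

No

Backdoor paths from J to A (paths whose first edge points into J):
  P1: J <- T -> Z <- A
Condition 1 (no descendant of J in the set): FAILS — Z is a descendant of J.
Condition 2 (every backdoor path blocked by {T, W, Z}):
  P1: blocked at fork node T ∈ conditioning set.
{T, W, Z} does not satisfy the backdoor criterion.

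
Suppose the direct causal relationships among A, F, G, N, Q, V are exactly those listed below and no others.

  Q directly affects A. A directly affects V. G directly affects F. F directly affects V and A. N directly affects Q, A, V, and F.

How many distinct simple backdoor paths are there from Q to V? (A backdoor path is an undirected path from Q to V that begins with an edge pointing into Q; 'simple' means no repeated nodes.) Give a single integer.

A backdoor path from Q to V is any simple undirected path whose first edge points into Q (i.e. leaves Q via a parent).
Parents of Q: {N}.
Enumerating:
  P1: Q <- N -> F -> A -> V
  P2: Q <- N -> F -> V
  P3: Q <- N -> A <- F -> V
  P4: Q <- N -> A -> V
  P5: Q <- N -> V
That exhausts the simple backdoor paths. Count: 5.

5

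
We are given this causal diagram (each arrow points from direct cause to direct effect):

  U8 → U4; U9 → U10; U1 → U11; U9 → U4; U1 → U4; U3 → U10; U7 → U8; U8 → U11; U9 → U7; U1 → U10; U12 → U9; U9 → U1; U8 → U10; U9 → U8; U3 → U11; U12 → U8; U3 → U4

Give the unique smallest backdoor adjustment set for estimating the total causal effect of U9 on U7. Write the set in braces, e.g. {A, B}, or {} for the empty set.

{}

Variables eligible for adjustment (non-descendants of U9, excluding U9 and U7): {U12, U3}.
Backdoor paths from U9 to U7:
  P1: U9 <- U12 -> U8 <- U7
Each backdoor path contains an unconditioned collider, so every path is already blocked with the empty conditioning set:
  P1: blocked at collider U8 (neither it nor any descendant is in the conditioning set).
The empty set is therefore the unique smallest valid set.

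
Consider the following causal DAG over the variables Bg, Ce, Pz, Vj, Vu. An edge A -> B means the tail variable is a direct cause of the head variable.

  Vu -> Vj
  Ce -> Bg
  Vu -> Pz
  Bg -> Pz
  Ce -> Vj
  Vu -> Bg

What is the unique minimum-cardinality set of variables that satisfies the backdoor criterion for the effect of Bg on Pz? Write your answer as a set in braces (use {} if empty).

{Vu}

Variables eligible for adjustment (non-descendants of Bg, excluding Bg and Pz): {Ce, Vj, Vu}.
Backdoor paths from Bg to Pz:
  P1: Bg <- Vu -> Pz
  P2: Bg <- Ce -> Vj <- Vu -> Pz
The empty set is not sufficient: P1 (Bg <- Vu -> Pz) has no collider blocking it and no conditioned non-collider, so it is open.
Try {Vu}:
  P1: blocked at fork node Vu ∈ conditioning set.
  P2: blocked at collider Vj (neither it nor any descendant is in the conditioning set).
{Vu} contains no descendant of Bg and blocks every backdoor path.
No other singleton works — e.g. {Ce} leaves P1 open — so {Vu} is the unique smallest valid adjustment set.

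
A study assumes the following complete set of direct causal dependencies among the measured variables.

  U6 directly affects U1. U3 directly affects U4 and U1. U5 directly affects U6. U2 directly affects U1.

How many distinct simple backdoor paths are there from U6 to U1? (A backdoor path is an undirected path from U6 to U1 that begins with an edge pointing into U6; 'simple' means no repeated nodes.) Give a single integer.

0

A backdoor path from U6 to U1 is any simple undirected path whose first edge points into U6 (i.e. leaves U6 via a parent).
Parents of U6: {U5}.
No simple path from any parent of U6 reaches U1 without revisiting U6, so there are no backdoor paths.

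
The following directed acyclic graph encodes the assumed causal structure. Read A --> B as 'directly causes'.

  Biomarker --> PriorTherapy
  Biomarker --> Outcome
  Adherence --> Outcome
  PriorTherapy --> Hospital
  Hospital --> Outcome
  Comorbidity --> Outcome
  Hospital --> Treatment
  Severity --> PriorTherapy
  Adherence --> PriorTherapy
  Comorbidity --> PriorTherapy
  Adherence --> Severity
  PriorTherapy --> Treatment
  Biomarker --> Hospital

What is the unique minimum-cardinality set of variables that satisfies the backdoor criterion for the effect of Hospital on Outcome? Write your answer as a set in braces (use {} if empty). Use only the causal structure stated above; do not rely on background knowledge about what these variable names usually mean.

Variables eligible for adjustment (non-descendants of Hospital, excluding Hospital and Outcome): {Adherence, Biomarker, Comorbidity, PriorTherapy, Severity}.
Backdoor paths from Hospital to Outcome:
  P1: Hospital <- Biomarker -> PriorTherapy <- Adherence -> Outcome
  P2: Hospital <- Biomarker -> PriorTherapy <- Comorbidity -> Outcome
  P3: Hospital <- Biomarker -> PriorTherapy <- Severity <- Adherence -> Outcome
  P4: Hospital <- Biomarker -> Outcome
  P5: Hospital <- PriorTherapy <- Biomarker -> Outcome
  P6: Hospital <- PriorTherapy <- Adherence -> Outcome
  P7: Hospital <- PriorTherapy <- Comorbidity -> Outcome
  P8: Hospital <- PriorTherapy <- Severity <- Adherence -> Outcome
The empty set is not sufficient: P4 (Hospital <- Biomarker -> Outcome) has no collider blocking it and no conditioned non-collider, so it is open.
Try {Biomarker, PriorTherapy}:
  P1: blocked at fork node Biomarker ∈ conditioning set.
  P2: blocked at fork node Biomarker ∈ conditioning set.
  P3: blocked at fork node Biomarker ∈ conditioning set.
  P4: blocked at fork node Biomarker ∈ conditioning set.
  P5: blocked at chain node PriorTherapy ∈ conditioning set.
  P6: blocked at chain node PriorTherapy ∈ conditioning set.
  P7: blocked at chain node PriorTherapy ∈ conditioning set.
  P8: blocked at chain node PriorTherapy ∈ conditioning set.
{Biomarker, PriorTherapy} contains no descendant of Hospital and blocks every backdoor path.
Every element of {Biomarker, PriorTherapy} is needed (dropping Biomarker leaves P1 open; dropping PriorTherapy leaves P6 open), so no proper subset is valid.
Among all size-2 subsets of the eligible variables, only {Biomarker, PriorTherapy} blocks every backdoor path, so it is the unique smallest valid adjustment set.

{Biomarker, PriorTherapy}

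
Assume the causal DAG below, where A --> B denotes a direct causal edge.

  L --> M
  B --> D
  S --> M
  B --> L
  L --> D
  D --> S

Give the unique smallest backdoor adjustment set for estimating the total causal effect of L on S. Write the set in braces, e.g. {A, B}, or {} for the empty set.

Variables eligible for adjustment (non-descendants of L, excluding L and S): {B}.
Backdoor paths from L to S:
  P1: L <- B -> D -> S
The empty set is not sufficient: P1 (L <- B -> D -> S) has no collider blocking it and no conditioned non-collider, so it is open.
Try {B}:
  P1: blocked at fork node B ∈ conditioning set.
{B} contains no descendant of L and blocks every backdoor path.
{B} is the unique smallest valid adjustment set.

{B}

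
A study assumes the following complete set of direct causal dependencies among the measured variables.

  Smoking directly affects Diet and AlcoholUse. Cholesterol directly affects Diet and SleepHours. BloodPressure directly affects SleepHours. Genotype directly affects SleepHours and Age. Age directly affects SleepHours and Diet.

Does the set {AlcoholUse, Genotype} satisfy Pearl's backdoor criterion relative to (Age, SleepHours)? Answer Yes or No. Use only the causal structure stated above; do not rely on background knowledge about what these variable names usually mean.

Backdoor paths from Age to SleepHours (paths whose first edge points into Age):
  P1: Age <- Genotype -> SleepHours
Condition 1 (no descendant of Age in the set): holds — descendants of Age are {Diet, SleepHours}; none are in {AlcoholUse, Genotype}.
Condition 2 (every backdoor path blocked by {AlcoholUse, Genotype}):
  P1: blocked at fork node Genotype ∈ conditioning set.
{AlcoholUse, Genotype} satisfies the backdoor criterion.

Yes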